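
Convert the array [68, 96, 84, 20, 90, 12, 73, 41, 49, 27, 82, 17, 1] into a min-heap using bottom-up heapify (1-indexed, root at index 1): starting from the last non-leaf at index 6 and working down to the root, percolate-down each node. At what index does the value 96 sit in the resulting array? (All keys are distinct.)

8

sift down from index 6:
  12 vs smaller child 1 at index 13, swap → [68, 96, 84, 20, 90, 1, 73, 41, 49, 27, 82, 17, 12]
sift down from index 5:
  90 vs smaller child 27 at index 10, swap → [68, 96, 84, 20, 27, 1, 73, 41, 49, 90, 82, 17, 12]
sift down from index 4: already satisfies heap property
sift down from index 3:
  84 vs smaller child 1 at index 6, swap → [68, 96, 1, 20, 27, 84, 73, 41, 49, 90, 82, 17, 12]
  84 vs smaller child 12 at index 13, swap → [68, 96, 1, 20, 27, 12, 73, 41, 49, 90, 82, 17, 84]
sift down from index 2:
  96 vs smaller child 20 at index 4, swap → [68, 20, 1, 96, 27, 12, 73, 41, 49, 90, 82, 17, 84]
  96 vs smaller child 41 at index 8, swap → [68, 20, 1, 41, 27, 12, 73, 96, 49, 90, 82, 17, 84]
sift down from index 1:
  68 vs smaller child 1 at index 3, swap → [1, 20, 68, 41, 27, 12, 73, 96, 49, 90, 82, 17, 84]
  68 vs smaller child 12 at index 6, swap → [1, 20, 12, 41, 27, 68, 73, 96, 49, 90, 82, 17, 84]
  68 vs smaller child 17 at index 12, swap → [1, 20, 12, 41, 27, 17, 73, 96, 49, 90, 82, 68, 84]
resulting array: [1, 20, 12, 41, 27, 17, 73, 96, 49, 90, 82, 68, 84]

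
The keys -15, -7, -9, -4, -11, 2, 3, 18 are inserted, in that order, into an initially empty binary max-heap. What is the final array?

Insert -15:
  append -15 at index 0 → [-15] (no swap needed)
Insert -7:
  append -7 at index 1 → [-15, -7]
  -7 > parent -15 at index 0, swap → [-7, -15]
Insert -9:
  append -9 at index 2 → [-7, -15, -9] (no swap needed)
Insert -4:
  append -4 at index 3 → [-7, -15, -9, -4]
  -4 > parent -15 at index 1, swap → [-7, -4, -9, -15]
  -4 > parent -7 at index 0, swap → [-4, -7, -9, -15]
Insert -11:
  append -11 at index 4 → [-4, -7, -9, -15, -11] (no swap needed)
Insert 2:
  append 2 at index 5 → [-4, -7, -9, -15, -11, 2]
  2 > parent -9 at index 2, swap → [-4, -7, 2, -15, -11, -9]
  2 > parent -4 at index 0, swap → [2, -7, -4, -15, -11, -9]
Insert 3:
  append 3 at index 6 → [2, -7, -4, -15, -11, -9, 3]
  3 > parent -4 at index 2, swap → [2, -7, 3, -15, -11, -9, -4]
  3 > parent 2 at index 0, swap → [3, -7, 2, -15, -11, -9, -4]
Insert 18:
  append 18 at index 7 → [3, -7, 2, -15, -11, -9, -4, 18]
  18 > parent -15 at index 3, swap → [3, -7, 2, 18, -11, -9, -4, -15]
  18 > parent -7 at index 1, swap → [3, 18, 2, -7, -11, -9, -4, -15]
  18 > parent 3 at index 0, swap → [18, 3, 2, -7, -11, -9, -4, -15]

[18, 3, 2, -7, -11, -9, -4, -15]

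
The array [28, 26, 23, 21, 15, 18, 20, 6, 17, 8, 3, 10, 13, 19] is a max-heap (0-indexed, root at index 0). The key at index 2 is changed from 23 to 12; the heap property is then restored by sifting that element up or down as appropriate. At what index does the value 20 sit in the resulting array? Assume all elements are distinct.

2

set index 2 from 23 to 12 → [28, 26, 12, 21, 15, 18, 20, 6, 17, 8, 3, 10, 13, 19]
12 vs larger child 20 at index 6, swap → [28, 26, 20, 21, 15, 18, 12, 6, 17, 8, 3, 10, 13, 19]
12 vs only child 19 at index 13, swap → [28, 26, 20, 21, 15, 18, 19, 6, 17, 8, 3, 10, 13, 12]
resulting array: [28, 26, 20, 21, 15, 18, 19, 6, 17, 8, 3, 10, 13, 12]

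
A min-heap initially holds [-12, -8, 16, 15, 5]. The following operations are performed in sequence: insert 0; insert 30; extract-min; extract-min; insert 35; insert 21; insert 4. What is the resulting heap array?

[0, 4, 16, 5, 30, 35, 21, 15]

insert 0:
  append 0 at index 5 → [-12, -8, 16, 15, 5, 0]
  0 < parent 16 at index 2, swap → [-12, -8, 0, 15, 5, 16]
insert 30:
  append 30 at index 6 → [-12, -8, 0, 15, 5, 16, 30] (no swap needed)
extract-min → returns -12:
  remove root -12; move last element 30 to root → [30, -8, 0, 15, 5, 16]
  30 vs smaller child -8 at index 1, swap → [-8, 30, 0, 15, 5, 16]
  30 vs smaller child 5 at index 4, swap → [-8, 5, 0, 15, 30, 16]
extract-min → returns -8:
  remove root -8; move last element 16 to root → [16, 5, 0, 15, 30]
  16 vs smaller child 0 at index 2, swap → [0, 5, 16, 15, 30]
insert 35:
  append 35 at index 5 → [0, 5, 16, 15, 30, 35] (no swap needed)
insert 21:
  append 21 at index 6 → [0, 5, 16, 15, 30, 35, 21] (no swap needed)
insert 4:
  append 4 at index 7 → [0, 5, 16, 15, 30, 35, 21, 4]
  4 < parent 15 at index 3, swap → [0, 5, 16, 4, 30, 35, 21, 15]
  4 < parent 5 at index 1, swap → [0, 4, 16, 5, 30, 35, 21, 15]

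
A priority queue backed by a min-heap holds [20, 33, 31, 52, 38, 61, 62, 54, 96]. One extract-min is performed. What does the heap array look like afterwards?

[31, 33, 61, 52, 38, 96, 62, 54]

remove root 20; move last element 96 to root → [96, 33, 31, 52, 38, 61, 62, 54]
96 vs smaller child 31 at index 2, swap → [31, 33, 96, 52, 38, 61, 62, 54]
96 vs smaller child 61 at index 5, swap → [31, 33, 61, 52, 38, 96, 62, 54]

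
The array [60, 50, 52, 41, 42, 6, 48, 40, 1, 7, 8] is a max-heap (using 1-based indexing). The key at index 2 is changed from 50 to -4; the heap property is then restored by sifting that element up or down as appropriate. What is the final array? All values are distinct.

[60, 42, 52, 41, 8, 6, 48, 40, 1, 7, -4]

set index 2 from 50 to -4 → [60, -4, 52, 41, 42, 6, 48, 40, 1, 7, 8]
-4 vs larger child 42 at index 5, swap → [60, 42, 52, 41, -4, 6, 48, 40, 1, 7, 8]
-4 vs larger child 8 at index 11, swap → [60, 42, 52, 41, 8, 6, 48, 40, 1, 7, -4]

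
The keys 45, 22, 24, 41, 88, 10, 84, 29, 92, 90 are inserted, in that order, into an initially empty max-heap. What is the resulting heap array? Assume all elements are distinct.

[92, 90, 84, 45, 88, 10, 24, 22, 29, 41]

Insert 45:
  append 45 at index 0 → [45] (no swap needed)
Insert 22:
  append 22 at index 1 → [45, 22] (no swap needed)
Insert 24:
  append 24 at index 2 → [45, 22, 24] (no swap needed)
Insert 41:
  append 41 at index 3 → [45, 22, 24, 41]
  41 > parent 22 at index 1, swap → [45, 41, 24, 22]
Insert 88:
  append 88 at index 4 → [45, 41, 24, 22, 88]
  88 > parent 41 at index 1, swap → [45, 88, 24, 22, 41]
  88 > parent 45 at index 0, swap → [88, 45, 24, 22, 41]
Insert 10:
  append 10 at index 5 → [88, 45, 24, 22, 41, 10] (no swap needed)
Insert 84:
  append 84 at index 6 → [88, 45, 24, 22, 41, 10, 84]
  84 > parent 24 at index 2, swap → [88, 45, 84, 22, 41, 10, 24]
Insert 29:
  append 29 at index 7 → [88, 45, 84, 22, 41, 10, 24, 29]
  29 > parent 22 at index 3, swap → [88, 45, 84, 29, 41, 10, 24, 22]
Insert 92:
  append 92 at index 8 → [88, 45, 84, 29, 41, 10, 24, 22, 92]
  92 > parent 29 at index 3, swap → [88, 45, 84, 92, 41, 10, 24, 22, 29]
  92 > parent 45 at index 1, swap → [88, 92, 84, 45, 41, 10, 24, 22, 29]
  92 > parent 88 at index 0, swap → [92, 88, 84, 45, 41, 10, 24, 22, 29]
Insert 90:
  append 90 at index 9 → [92, 88, 84, 45, 41, 10, 24, 22, 29, 90]
  90 > parent 41 at index 4, swap → [92, 88, 84, 45, 90, 10, 24, 22, 29, 41]
  90 > parent 88 at index 1, swap → [92, 90, 84, 45, 88, 10, 24, 22, 29, 41]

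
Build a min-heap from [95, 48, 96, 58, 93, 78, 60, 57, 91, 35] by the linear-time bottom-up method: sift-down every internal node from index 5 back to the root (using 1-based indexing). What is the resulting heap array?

[35, 48, 60, 57, 93, 78, 96, 58, 91, 95]

sift down from index 5:
  93 vs only child 35 at index 10, swap → [95, 48, 96, 58, 35, 78, 60, 57, 91, 93]
sift down from index 4:
  58 vs smaller child 57 at index 8, swap → [95, 48, 96, 57, 35, 78, 60, 58, 91, 93]
sift down from index 3:
  96 vs smaller child 60 at index 7, swap → [95, 48, 60, 57, 35, 78, 96, 58, 91, 93]
sift down from index 2:
  48 vs smaller child 35 at index 5, swap → [95, 35, 60, 57, 48, 78, 96, 58, 91, 93]
sift down from index 1:
  95 vs smaller child 35 at index 2, swap → [35, 95, 60, 57, 48, 78, 96, 58, 91, 93]
  95 vs smaller child 48 at index 5, swap → [35, 48, 60, 57, 95, 78, 96, 58, 91, 93]
  95 vs only child 93 at index 10, swap → [35, 48, 60, 57, 93, 78, 96, 58, 91, 95]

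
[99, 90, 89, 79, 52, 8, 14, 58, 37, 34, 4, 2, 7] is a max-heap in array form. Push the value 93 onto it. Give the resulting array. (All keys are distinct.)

append 93 at index 13 → [99, 90, 89, 79, 52, 8, 14, 58, 37, 34, 4, 2, 7, 93]
93 > parent 14 at index 6, swap → [99, 90, 89, 79, 52, 8, 93, 58, 37, 34, 4, 2, 7, 14]
93 > parent 89 at index 2, swap → [99, 90, 93, 79, 52, 8, 89, 58, 37, 34, 4, 2, 7, 14]

[99, 90, 93, 79, 52, 8, 89, 58, 37, 34, 4, 2, 7, 14]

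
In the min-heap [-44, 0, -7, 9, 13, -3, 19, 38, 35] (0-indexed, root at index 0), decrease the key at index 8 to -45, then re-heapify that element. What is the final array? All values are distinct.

[-45, -44, -7, 0, 13, -3, 19, 38, 9]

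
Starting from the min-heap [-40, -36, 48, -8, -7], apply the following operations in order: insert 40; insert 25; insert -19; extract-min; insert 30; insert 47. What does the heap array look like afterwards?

[-36, -19, 25, -8, -7, 48, 40, 30, 47]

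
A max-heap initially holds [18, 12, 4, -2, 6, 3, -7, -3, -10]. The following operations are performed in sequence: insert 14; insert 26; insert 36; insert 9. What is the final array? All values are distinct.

insert 14:
  append 14 at index 9 → [18, 12, 4, -2, 6, 3, -7, -3, -10, 14]
  14 > parent 6 at index 4, swap → [18, 12, 4, -2, 14, 3, -7, -3, -10, 6]
  14 > parent 12 at index 1, swap → [18, 14, 4, -2, 12, 3, -7, -3, -10, 6]
insert 26:
  append 26 at index 10 → [18, 14, 4, -2, 12, 3, -7, -3, -10, 6, 26]
  26 > parent 12 at index 4, swap → [18, 14, 4, -2, 26, 3, -7, -3, -10, 6, 12]
  26 > parent 14 at index 1, swap → [18, 26, 4, -2, 14, 3, -7, -3, -10, 6, 12]
  26 > parent 18 at index 0, swap → [26, 18, 4, -2, 14, 3, -7, -3, -10, 6, 12]
insert 36:
  append 36 at index 11 → [26, 18, 4, -2, 14, 3, -7, -3, -10, 6, 12, 36]
  36 > parent 3 at index 5, swap → [26, 18, 4, -2, 14, 36, -7, -3, -10, 6, 12, 3]
  36 > parent 4 at index 2, swap → [26, 18, 36, -2, 14, 4, -7, -3, -10, 6, 12, 3]
  36 > parent 26 at index 0, swap → [36, 18, 26, -2, 14, 4, -7, -3, -10, 6, 12, 3]
insert 9:
  append 9 at index 12 → [36, 18, 26, -2, 14, 4, -7, -3, -10, 6, 12, 3, 9]
  9 > parent 4 at index 5, swap → [36, 18, 26, -2, 14, 9, -7, -3, -10, 6, 12, 3, 4]

[36, 18, 26, -2, 14, 9, -7, -3, -10, 6, 12, 3, 4]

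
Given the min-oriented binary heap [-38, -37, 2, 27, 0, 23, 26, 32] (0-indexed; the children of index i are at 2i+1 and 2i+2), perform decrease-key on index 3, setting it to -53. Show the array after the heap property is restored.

set index 3 from 27 to -53 → [-38, -37, 2, -53, 0, 23, 26, 32]
-53 < parent -37 at index 1, swap → [-38, -53, 2, -37, 0, 23, 26, 32]
-53 < parent -38 at index 0, swap → [-53, -38, 2, -37, 0, 23, 26, 32]

[-53, -38, 2, -37, 0, 23, 26, 32]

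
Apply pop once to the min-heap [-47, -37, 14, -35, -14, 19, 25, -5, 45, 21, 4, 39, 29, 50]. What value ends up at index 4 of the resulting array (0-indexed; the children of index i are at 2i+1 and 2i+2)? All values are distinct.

-14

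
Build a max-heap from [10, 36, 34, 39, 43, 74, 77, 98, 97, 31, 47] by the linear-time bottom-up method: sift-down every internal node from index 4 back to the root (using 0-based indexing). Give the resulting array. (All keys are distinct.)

sift down from index 4:
  43 vs larger child 47 at index 10, swap → [10, 36, 34, 39, 47, 74, 77, 98, 97, 31, 43]
sift down from index 3:
  39 vs larger child 98 at index 7, swap → [10, 36, 34, 98, 47, 74, 77, 39, 97, 31, 43]
sift down from index 2:
  34 vs larger child 77 at index 6, swap → [10, 36, 77, 98, 47, 74, 34, 39, 97, 31, 43]
sift down from index 1:
  36 vs larger child 98 at index 3, swap → [10, 98, 77, 36, 47, 74, 34, 39, 97, 31, 43]
  36 vs larger child 97 at index 8, swap → [10, 98, 77, 97, 47, 74, 34, 39, 36, 31, 43]
sift down from index 0:
  10 vs larger child 98 at index 1, swap → [98, 10, 77, 97, 47, 74, 34, 39, 36, 31, 43]
  10 vs larger child 97 at index 3, swap → [98, 97, 77, 10, 47, 74, 34, 39, 36, 31, 43]
  10 vs larger child 39 at index 7, swap → [98, 97, 77, 39, 47, 74, 34, 10, 36, 31, 43]

[98, 97, 77, 39, 47, 74, 34, 10, 36, 31, 43]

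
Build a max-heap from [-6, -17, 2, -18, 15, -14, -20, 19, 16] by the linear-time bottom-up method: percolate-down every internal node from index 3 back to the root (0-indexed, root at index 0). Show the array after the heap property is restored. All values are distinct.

[19, 16, 2, -6, 15, -14, -20, -18, -17]

sift down from index 3:
  -18 vs larger child 19 at index 7, swap → [-6, -17, 2, 19, 15, -14, -20, -18, 16]
sift down from index 2: already satisfies heap property
sift down from index 1:
  -17 vs larger child 19 at index 3, swap → [-6, 19, 2, -17, 15, -14, -20, -18, 16]
  -17 vs larger child 16 at index 8, swap → [-6, 19, 2, 16, 15, -14, -20, -18, -17]
sift down from index 0:
  -6 vs larger child 19 at index 1, swap → [19, -6, 2, 16, 15, -14, -20, -18, -17]
  -6 vs larger child 16 at index 3, swap → [19, 16, 2, -6, 15, -14, -20, -18, -17]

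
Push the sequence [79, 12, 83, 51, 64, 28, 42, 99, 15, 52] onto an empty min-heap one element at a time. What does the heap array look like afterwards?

Insert 79:
  append 79 at index 0 → [79] (no swap needed)
Insert 12:
  append 12 at index 1 → [79, 12]
  12 < parent 79 at index 0, swap → [12, 79]
Insert 83:
  append 83 at index 2 → [12, 79, 83] (no swap needed)
Insert 51:
  append 51 at index 3 → [12, 79, 83, 51]
  51 < parent 79 at index 1, swap → [12, 51, 83, 79]
Insert 64:
  append 64 at index 4 → [12, 51, 83, 79, 64] (no swap needed)
Insert 28:
  append 28 at index 5 → [12, 51, 83, 79, 64, 28]
  28 < parent 83 at index 2, swap → [12, 51, 28, 79, 64, 83]
Insert 42:
  append 42 at index 6 → [12, 51, 28, 79, 64, 83, 42] (no swap needed)
Insert 99:
  append 99 at index 7 → [12, 51, 28, 79, 64, 83, 42, 99] (no swap needed)
Insert 15:
  append 15 at index 8 → [12, 51, 28, 79, 64, 83, 42, 99, 15]
  15 < parent 79 at index 3, swap → [12, 51, 28, 15, 64, 83, 42, 99, 79]
  15 < parent 51 at index 1, swap → [12, 15, 28, 51, 64, 83, 42, 99, 79]
Insert 52:
  append 52 at index 9 → [12, 15, 28, 51, 64, 83, 42, 99, 79, 52]
  52 < parent 64 at index 4, swap → [12, 15, 28, 51, 52, 83, 42, 99, 79, 64]

[12, 15, 28, 51, 52, 83, 42, 99, 79, 64]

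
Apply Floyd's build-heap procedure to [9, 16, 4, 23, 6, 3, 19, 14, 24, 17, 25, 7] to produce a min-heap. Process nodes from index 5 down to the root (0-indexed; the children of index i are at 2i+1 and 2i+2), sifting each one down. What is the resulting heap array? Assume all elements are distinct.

[3, 6, 4, 14, 16, 7, 19, 23, 24, 17, 25, 9]

sift down from index 5: already satisfies heap property
sift down from index 4: already satisfies heap property
sift down from index 3:
  23 vs smaller child 14 at index 7, swap → [9, 16, 4, 14, 6, 3, 19, 23, 24, 17, 25, 7]
sift down from index 2:
  4 vs smaller child 3 at index 5, swap → [9, 16, 3, 14, 6, 4, 19, 23, 24, 17, 25, 7]
sift down from index 1:
  16 vs smaller child 6 at index 4, swap → [9, 6, 3, 14, 16, 4, 19, 23, 24, 17, 25, 7]
sift down from index 0:
  9 vs smaller child 3 at index 2, swap → [3, 6, 9, 14, 16, 4, 19, 23, 24, 17, 25, 7]
  9 vs smaller child 4 at index 5, swap → [3, 6, 4, 14, 16, 9, 19, 23, 24, 17, 25, 7]
  9 vs only child 7 at index 11, swap → [3, 6, 4, 14, 16, 7, 19, 23, 24, 17, 25, 9]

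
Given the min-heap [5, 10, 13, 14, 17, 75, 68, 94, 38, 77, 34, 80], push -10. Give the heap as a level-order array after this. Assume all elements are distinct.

append -10 at index 12 → [5, 10, 13, 14, 17, 75, 68, 94, 38, 77, 34, 80, -10]
-10 < parent 75 at index 5, swap → [5, 10, 13, 14, 17, -10, 68, 94, 38, 77, 34, 80, 75]
-10 < parent 13 at index 2, swap → [5, 10, -10, 14, 17, 13, 68, 94, 38, 77, 34, 80, 75]
-10 < parent 5 at index 0, swap → [-10, 10, 5, 14, 17, 13, 68, 94, 38, 77, 34, 80, 75]

[-10, 10, 5, 14, 17, 13, 68, 94, 38, 77, 34, 80, 75]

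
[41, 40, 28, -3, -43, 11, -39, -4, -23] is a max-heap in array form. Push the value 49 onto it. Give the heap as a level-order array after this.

[49, 41, 28, -3, 40, 11, -39, -4, -23, -43]

append 49 at index 9 → [41, 40, 28, -3, -43, 11, -39, -4, -23, 49]
49 > parent -43 at index 4, swap → [41, 40, 28, -3, 49, 11, -39, -4, -23, -43]
49 > parent 40 at index 1, swap → [41, 49, 28, -3, 40, 11, -39, -4, -23, -43]
49 > parent 41 at index 0, swap → [49, 41, 28, -3, 40, 11, -39, -4, -23, -43]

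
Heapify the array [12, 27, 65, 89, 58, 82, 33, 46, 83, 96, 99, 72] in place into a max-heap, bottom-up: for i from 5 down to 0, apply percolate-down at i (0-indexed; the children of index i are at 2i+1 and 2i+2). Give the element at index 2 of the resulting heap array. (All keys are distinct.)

sift down from index 5: already satisfies heap property
sift down from index 4:
  58 vs larger child 99 at index 10, swap → [12, 27, 65, 89, 99, 82, 33, 46, 83, 96, 58, 72]
sift down from index 3: already satisfies heap property
sift down from index 2:
  65 vs larger child 82 at index 5, swap → [12, 27, 82, 89, 99, 65, 33, 46, 83, 96, 58, 72]
  65 vs only child 72 at index 11, swap → [12, 27, 82, 89, 99, 72, 33, 46, 83, 96, 58, 65]
sift down from index 1:
  27 vs larger child 99 at index 4, swap → [12, 99, 82, 89, 27, 72, 33, 46, 83, 96, 58, 65]
  27 vs larger child 96 at index 9, swap → [12, 99, 82, 89, 96, 72, 33, 46, 83, 27, 58, 65]
sift down from index 0:
  12 vs larger child 99 at index 1, swap → [99, 12, 82, 89, 96, 72, 33, 46, 83, 27, 58, 65]
  12 vs larger child 96 at index 4, swap → [99, 96, 82, 89, 12, 72, 33, 46, 83, 27, 58, 65]
  12 vs larger child 58 at index 10, swap → [99, 96, 82, 89, 58, 72, 33, 46, 83, 27, 12, 65]
resulting array: [99, 96, 82, 89, 58, 72, 33, 46, 83, 27, 12, 65]

82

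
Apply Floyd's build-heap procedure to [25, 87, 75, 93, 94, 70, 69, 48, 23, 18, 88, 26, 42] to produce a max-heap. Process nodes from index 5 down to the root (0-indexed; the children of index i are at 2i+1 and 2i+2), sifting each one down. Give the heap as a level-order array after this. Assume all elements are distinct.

[94, 93, 75, 48, 88, 70, 69, 25, 23, 18, 87, 26, 42]

sift down from index 5: already satisfies heap property
sift down from index 4: already satisfies heap property
sift down from index 3: already satisfies heap property
sift down from index 2: already satisfies heap property
sift down from index 1:
  87 vs larger child 94 at index 4, swap → [25, 94, 75, 93, 87, 70, 69, 48, 23, 18, 88, 26, 42]
  87 vs larger child 88 at index 10, swap → [25, 94, 75, 93, 88, 70, 69, 48, 23, 18, 87, 26, 42]
sift down from index 0:
  25 vs larger child 94 at index 1, swap → [94, 25, 75, 93, 88, 70, 69, 48, 23, 18, 87, 26, 42]
  25 vs larger child 93 at index 3, swap → [94, 93, 75, 25, 88, 70, 69, 48, 23, 18, 87, 26, 42]
  25 vs larger child 48 at index 7, swap → [94, 93, 75, 48, 88, 70, 69, 25, 23, 18, 87, 26, 42]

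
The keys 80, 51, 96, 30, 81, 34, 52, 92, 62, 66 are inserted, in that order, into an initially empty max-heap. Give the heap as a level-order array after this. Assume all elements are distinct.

[96, 92, 80, 81, 66, 34, 52, 30, 62, 51]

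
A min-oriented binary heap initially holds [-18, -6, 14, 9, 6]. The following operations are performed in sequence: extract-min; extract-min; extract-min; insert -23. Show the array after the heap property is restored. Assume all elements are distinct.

[-23, 14, 9]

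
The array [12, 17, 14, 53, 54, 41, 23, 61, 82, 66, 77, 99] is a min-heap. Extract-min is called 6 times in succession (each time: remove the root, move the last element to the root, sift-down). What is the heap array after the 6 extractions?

[54, 61, 66, 99, 77, 82]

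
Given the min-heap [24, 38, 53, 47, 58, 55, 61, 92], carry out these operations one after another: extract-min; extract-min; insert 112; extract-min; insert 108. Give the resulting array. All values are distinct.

[53, 58, 55, 92, 61, 112, 108]

extract-min → returns 24:
  remove root 24; move last element 92 to root → [92, 38, 53, 47, 58, 55, 61]
  92 vs smaller child 38 at index 1, swap → [38, 92, 53, 47, 58, 55, 61]
  92 vs smaller child 47 at index 3, swap → [38, 47, 53, 92, 58, 55, 61]
extract-min → returns 38:
  remove root 38; move last element 61 to root → [61, 47, 53, 92, 58, 55]
  61 vs smaller child 47 at index 1, swap → [47, 61, 53, 92, 58, 55]
  61 vs smaller child 58 at index 4, swap → [47, 58, 53, 92, 61, 55]
insert 112:
  append 112 at index 6 → [47, 58, 53, 92, 61, 55, 112] (no swap needed)
extract-min → returns 47:
  remove root 47; move last element 112 to root → [112, 58, 53, 92, 61, 55]
  112 vs smaller child 53 at index 2, swap → [53, 58, 112, 92, 61, 55]
  112 vs only child 55 at index 5, swap → [53, 58, 55, 92, 61, 112]
insert 108:
  append 108 at index 6 → [53, 58, 55, 92, 61, 112, 108] (no swap needed)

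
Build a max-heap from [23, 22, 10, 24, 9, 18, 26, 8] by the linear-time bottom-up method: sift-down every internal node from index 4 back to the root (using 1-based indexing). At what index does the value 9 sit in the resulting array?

sift down from index 4: already satisfies heap property
sift down from index 3:
  10 vs larger child 26 at index 7, swap → [23, 22, 26, 24, 9, 18, 10, 8]
sift down from index 2:
  22 vs larger child 24 at index 4, swap → [23, 24, 26, 22, 9, 18, 10, 8]
sift down from index 1:
  23 vs larger child 26 at index 3, swap → [26, 24, 23, 22, 9, 18, 10, 8]
resulting array: [26, 24, 23, 22, 9, 18, 10, 8]

5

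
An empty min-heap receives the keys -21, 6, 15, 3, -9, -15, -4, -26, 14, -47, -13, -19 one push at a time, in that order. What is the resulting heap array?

Insert -21:
  append -21 at index 0 → [-21] (no swap needed)
Insert 6:
  append 6 at index 1 → [-21, 6] (no swap needed)
Insert 15:
  append 15 at index 2 → [-21, 6, 15] (no swap needed)
Insert 3:
  append 3 at index 3 → [-21, 6, 15, 3]
  3 < parent 6 at index 1, swap → [-21, 3, 15, 6]
Insert -9:
  append -9 at index 4 → [-21, 3, 15, 6, -9]
  -9 < parent 3 at index 1, swap → [-21, -9, 15, 6, 3]
Insert -15:
  append -15 at index 5 → [-21, -9, 15, 6, 3, -15]
  -15 < parent 15 at index 2, swap → [-21, -9, -15, 6, 3, 15]
Insert -4:
  append -4 at index 6 → [-21, -9, -15, 6, 3, 15, -4] (no swap needed)
Insert -26:
  append -26 at index 7 → [-21, -9, -15, 6, 3, 15, -4, -26]
  -26 < parent 6 at index 3, swap → [-21, -9, -15, -26, 3, 15, -4, 6]
  -26 < parent -9 at index 1, swap → [-21, -26, -15, -9, 3, 15, -4, 6]
  -26 < parent -21 at index 0, swap → [-26, -21, -15, -9, 3, 15, -4, 6]
Insert 14:
  append 14 at index 8 → [-26, -21, -15, -9, 3, 15, -4, 6, 14] (no swap needed)
Insert -47:
  append -47 at index 9 → [-26, -21, -15, -9, 3, 15, -4, 6, 14, -47]
  -47 < parent 3 at index 4, swap → [-26, -21, -15, -9, -47, 15, -4, 6, 14, 3]
  -47 < parent -21 at index 1, swap → [-26, -47, -15, -9, -21, 15, -4, 6, 14, 3]
  -47 < parent -26 at index 0, swap → [-47, -26, -15, -9, -21, 15, -4, 6, 14, 3]
Insert -13:
  append -13 at index 10 → [-47, -26, -15, -9, -21, 15, -4, 6, 14, 3, -13] (no swap needed)
Insert -19:
  append -19 at index 11 → [-47, -26, -15, -9, -21, 15, -4, 6, 14, 3, -13, -19]
  -19 < parent 15 at index 5, swap → [-47, -26, -15, -9, -21, -19, -4, 6, 14, 3, -13, 15]
  -19 < parent -15 at index 2, swap → [-47, -26, -19, -9, -21, -15, -4, 6, 14, 3, -13, 15]

[-47, -26, -19, -9, -21, -15, -4, 6, 14, 3, -13, 15]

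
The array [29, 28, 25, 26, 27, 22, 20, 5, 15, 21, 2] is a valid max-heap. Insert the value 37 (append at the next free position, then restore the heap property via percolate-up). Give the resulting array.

append 37 at index 11 → [29, 28, 25, 26, 27, 22, 20, 5, 15, 21, 2, 37]
37 > parent 22 at index 5, swap → [29, 28, 25, 26, 27, 37, 20, 5, 15, 21, 2, 22]
37 > parent 25 at index 2, swap → [29, 28, 37, 26, 27, 25, 20, 5, 15, 21, 2, 22]
37 > parent 29 at index 0, swap → [37, 28, 29, 26, 27, 25, 20, 5, 15, 21, 2, 22]

[37, 28, 29, 26, 27, 25, 20, 5, 15, 21, 2, 22]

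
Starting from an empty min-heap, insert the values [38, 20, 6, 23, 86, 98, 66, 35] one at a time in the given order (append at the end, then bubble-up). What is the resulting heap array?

Insert 38:
  append 38 at index 0 → [38] (no swap needed)
Insert 20:
  append 20 at index 1 → [38, 20]
  20 < parent 38 at index 0, swap → [20, 38]
Insert 6:
  append 6 at index 2 → [20, 38, 6]
  6 < parent 20 at index 0, swap → [6, 38, 20]
Insert 23:
  append 23 at index 3 → [6, 38, 20, 23]
  23 < parent 38 at index 1, swap → [6, 23, 20, 38]
Insert 86:
  append 86 at index 4 → [6, 23, 20, 38, 86] (no swap needed)
Insert 98:
  append 98 at index 5 → [6, 23, 20, 38, 86, 98] (no swap needed)
Insert 66:
  append 66 at index 6 → [6, 23, 20, 38, 86, 98, 66] (no swap needed)
Insert 35:
  append 35 at index 7 → [6, 23, 20, 38, 86, 98, 66, 35]
  35 < parent 38 at index 3, swap → [6, 23, 20, 35, 86, 98, 66, 38]

[6, 23, 20, 35, 86, 98, 66, 38]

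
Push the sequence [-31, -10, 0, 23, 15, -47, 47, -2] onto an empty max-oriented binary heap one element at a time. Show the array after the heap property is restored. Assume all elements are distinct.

Insert -31:
  append -31 at index 0 → [-31] (no swap needed)
Insert -10:
  append -10 at index 1 → [-31, -10]
  -10 > parent -31 at index 0, swap → [-10, -31]
Insert 0:
  append 0 at index 2 → [-10, -31, 0]
  0 > parent -10 at index 0, swap → [0, -31, -10]
Insert 23:
  append 23 at index 3 → [0, -31, -10, 23]
  23 > parent -31 at index 1, swap → [0, 23, -10, -31]
  23 > parent 0 at index 0, swap → [23, 0, -10, -31]
Insert 15:
  append 15 at index 4 → [23, 0, -10, -31, 15]
  15 > parent 0 at index 1, swap → [23, 15, -10, -31, 0]
Insert -47:
  append -47 at index 5 → [23, 15, -10, -31, 0, -47] (no swap needed)
Insert 47:
  append 47 at index 6 → [23, 15, -10, -31, 0, -47, 47]
  47 > parent -10 at index 2, swap → [23, 15, 47, -31, 0, -47, -10]
  47 > parent 23 at index 0, swap → [47, 15, 23, -31, 0, -47, -10]
Insert -2:
  append -2 at index 7 → [47, 15, 23, -31, 0, -47, -10, -2]
  -2 > parent -31 at index 3, swap → [47, 15, 23, -2, 0, -47, -10, -31]

[47, 15, 23, -2, 0, -47, -10, -31]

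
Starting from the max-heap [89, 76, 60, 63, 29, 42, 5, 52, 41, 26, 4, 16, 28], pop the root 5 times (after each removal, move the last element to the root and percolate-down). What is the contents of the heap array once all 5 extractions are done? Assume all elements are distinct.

extract-max #1 returns 89:
  remove root 89; move last element 28 to root → [28, 76, 60, 63, 29, 42, 5, 52, 41, 26, 4, 16]
  28 vs larger child 76 at index 1, swap → [76, 28, 60, 63, 29, 42, 5, 52, 41, 26, 4, 16]
  28 vs larger child 63 at index 3, swap → [76, 63, 60, 28, 29, 42, 5, 52, 41, 26, 4, 16]
  28 vs larger child 52 at index 7, swap → [76, 63, 60, 52, 29, 42, 5, 28, 41, 26, 4, 16]
extract-max #2 returns 76:
  remove root 76; move last element 16 to root → [16, 63, 60, 52, 29, 42, 5, 28, 41, 26, 4]
  16 vs larger child 63 at index 1, swap → [63, 16, 60, 52, 29, 42, 5, 28, 41, 26, 4]
  16 vs larger child 52 at index 3, swap → [63, 52, 60, 16, 29, 42, 5, 28, 41, 26, 4]
  16 vs larger child 41 at index 8, swap → [63, 52, 60, 41, 29, 42, 5, 28, 16, 26, 4]
extract-max #3 returns 63:
  remove root 63; move last element 4 to root → [4, 52, 60, 41, 29, 42, 5, 28, 16, 26]
  4 vs larger child 60 at index 2, swap → [60, 52, 4, 41, 29, 42, 5, 28, 16, 26]
  4 vs larger child 42 at index 5, swap → [60, 52, 42, 41, 29, 4, 5, 28, 16, 26]
extract-max #4 returns 60:
  remove root 60; move last element 26 to root → [26, 52, 42, 41, 29, 4, 5, 28, 16]
  26 vs larger child 52 at index 1, swap → [52, 26, 42, 41, 29, 4, 5, 28, 16]
  26 vs larger child 41 at index 3, swap → [52, 41, 42, 26, 29, 4, 5, 28, 16]
  26 vs larger child 28 at index 7, swap → [52, 41, 42, 28, 29, 4, 5, 26, 16]
extract-max #5 returns 52:
  remove root 52; move last element 16 to root → [16, 41, 42, 28, 29, 4, 5, 26]
  16 vs larger child 42 at index 2, swap → [42, 41, 16, 28, 29, 4, 5, 26]

[42, 41, 16, 28, 29, 4, 5, 26]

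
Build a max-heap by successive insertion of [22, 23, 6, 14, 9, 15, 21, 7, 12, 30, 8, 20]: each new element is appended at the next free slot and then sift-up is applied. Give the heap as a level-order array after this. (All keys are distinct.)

[30, 23, 21, 14, 22, 20, 15, 7, 12, 9, 8, 6]

Insert 22:
  append 22 at index 0 → [22] (no swap needed)
Insert 23:
  append 23 at index 1 → [22, 23]
  23 > parent 22 at index 0, swap → [23, 22]
Insert 6:
  append 6 at index 2 → [23, 22, 6] (no swap needed)
Insert 14:
  append 14 at index 3 → [23, 22, 6, 14] (no swap needed)
Insert 9:
  append 9 at index 4 → [23, 22, 6, 14, 9] (no swap needed)
Insert 15:
  append 15 at index 5 → [23, 22, 6, 14, 9, 15]
  15 > parent 6 at index 2, swap → [23, 22, 15, 14, 9, 6]
Insert 21:
  append 21 at index 6 → [23, 22, 15, 14, 9, 6, 21]
  21 > parent 15 at index 2, swap → [23, 22, 21, 14, 9, 6, 15]
Insert 7:
  append 7 at index 7 → [23, 22, 21, 14, 9, 6, 15, 7] (no swap needed)
Insert 12:
  append 12 at index 8 → [23, 22, 21, 14, 9, 6, 15, 7, 12] (no swap needed)
Insert 30:
  append 30 at index 9 → [23, 22, 21, 14, 9, 6, 15, 7, 12, 30]
  30 > parent 9 at index 4, swap → [23, 22, 21, 14, 30, 6, 15, 7, 12, 9]
  30 > parent 22 at index 1, swap → [23, 30, 21, 14, 22, 6, 15, 7, 12, 9]
  30 > parent 23 at index 0, swap → [30, 23, 21, 14, 22, 6, 15, 7, 12, 9]
Insert 8:
  append 8 at index 10 → [30, 23, 21, 14, 22, 6, 15, 7, 12, 9, 8] (no swap needed)
Insert 20:
  append 20 at index 11 → [30, 23, 21, 14, 22, 6, 15, 7, 12, 9, 8, 20]
  20 > parent 6 at index 5, swap → [30, 23, 21, 14, 22, 20, 15, 7, 12, 9, 8, 6]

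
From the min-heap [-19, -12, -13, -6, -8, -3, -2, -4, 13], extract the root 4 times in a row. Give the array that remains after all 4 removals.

[-6, -4, -3, -2, 13]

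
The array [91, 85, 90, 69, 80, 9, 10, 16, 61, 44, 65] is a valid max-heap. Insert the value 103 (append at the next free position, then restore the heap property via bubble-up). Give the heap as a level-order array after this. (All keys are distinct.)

[103, 85, 91, 69, 80, 90, 10, 16, 61, 44, 65, 9]

append 103 at index 11 → [91, 85, 90, 69, 80, 9, 10, 16, 61, 44, 65, 103]
103 > parent 9 at index 5, swap → [91, 85, 90, 69, 80, 103, 10, 16, 61, 44, 65, 9]
103 > parent 90 at index 2, swap → [91, 85, 103, 69, 80, 90, 10, 16, 61, 44, 65, 9]
103 > parent 91 at index 0, swap → [103, 85, 91, 69, 80, 90, 10, 16, 61, 44, 65, 9]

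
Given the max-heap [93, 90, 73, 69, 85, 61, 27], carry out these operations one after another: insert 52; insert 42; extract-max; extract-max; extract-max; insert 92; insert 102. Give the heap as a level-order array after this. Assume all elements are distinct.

[102, 92, 73, 69, 42, 27, 61, 52]

insert 52:
  append 52 at index 7 → [93, 90, 73, 69, 85, 61, 27, 52] (no swap needed)
insert 42:
  append 42 at index 8 → [93, 90, 73, 69, 85, 61, 27, 52, 42] (no swap needed)
extract-max → returns 93:
  remove root 93; move last element 42 to root → [42, 90, 73, 69, 85, 61, 27, 52]
  42 vs larger child 90 at index 1, swap → [90, 42, 73, 69, 85, 61, 27, 52]
  42 vs larger child 85 at index 4, swap → [90, 85, 73, 69, 42, 61, 27, 52]
extract-max → returns 90:
  remove root 90; move last element 52 to root → [52, 85, 73, 69, 42, 61, 27]
  52 vs larger child 85 at index 1, swap → [85, 52, 73, 69, 42, 61, 27]
  52 vs larger child 69 at index 3, swap → [85, 69, 73, 52, 42, 61, 27]
extract-max → returns 85:
  remove root 85; move last element 27 to root → [27, 69, 73, 52, 42, 61]
  27 vs larger child 73 at index 2, swap → [73, 69, 27, 52, 42, 61]
  27 vs only child 61 at index 5, swap → [73, 69, 61, 52, 42, 27]
insert 92:
  append 92 at index 6 → [73, 69, 61, 52, 42, 27, 92]
  92 > parent 61 at index 2, swap → [73, 69, 92, 52, 42, 27, 61]
  92 > parent 73 at index 0, swap → [92, 69, 73, 52, 42, 27, 61]
insert 102:
  append 102 at index 7 → [92, 69, 73, 52, 42, 27, 61, 102]
  102 > parent 52 at index 3, swap → [92, 69, 73, 102, 42, 27, 61, 52]
  102 > parent 69 at index 1, swap → [92, 102, 73, 69, 42, 27, 61, 52]
  102 > parent 92 at index 0, swap → [102, 92, 73, 69, 42, 27, 61, 52]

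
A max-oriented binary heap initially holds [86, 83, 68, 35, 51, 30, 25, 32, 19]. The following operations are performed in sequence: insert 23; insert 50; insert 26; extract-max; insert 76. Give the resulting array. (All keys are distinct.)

[83, 51, 76, 35, 50, 68, 25, 32, 19, 23, 26, 30]

insert 23:
  append 23 at index 9 → [86, 83, 68, 35, 51, 30, 25, 32, 19, 23] (no swap needed)
insert 50:
  append 50 at index 10 → [86, 83, 68, 35, 51, 30, 25, 32, 19, 23, 50] (no swap needed)
insert 26:
  append 26 at index 11 → [86, 83, 68, 35, 51, 30, 25, 32, 19, 23, 50, 26] (no swap needed)
extract-max → returns 86:
  remove root 86; move last element 26 to root → [26, 83, 68, 35, 51, 30, 25, 32, 19, 23, 50]
  26 vs larger child 83 at index 1, swap → [83, 26, 68, 35, 51, 30, 25, 32, 19, 23, 50]
  26 vs larger child 51 at index 4, swap → [83, 51, 68, 35, 26, 30, 25, 32, 19, 23, 50]
  26 vs larger child 50 at index 10, swap → [83, 51, 68, 35, 50, 30, 25, 32, 19, 23, 26]
insert 76:
  append 76 at index 11 → [83, 51, 68, 35, 50, 30, 25, 32, 19, 23, 26, 76]
  76 > parent 30 at index 5, swap → [83, 51, 68, 35, 50, 76, 25, 32, 19, 23, 26, 30]
  76 > parent 68 at index 2, swap → [83, 51, 76, 35, 50, 68, 25, 32, 19, 23, 26, 30]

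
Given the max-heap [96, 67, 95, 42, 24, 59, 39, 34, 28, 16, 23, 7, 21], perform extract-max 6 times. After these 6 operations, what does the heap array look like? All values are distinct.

extract-max #1 returns 96:
  remove root 96; move last element 21 to root → [21, 67, 95, 42, 24, 59, 39, 34, 28, 16, 23, 7]
  21 vs larger child 95 at index 2, swap → [95, 67, 21, 42, 24, 59, 39, 34, 28, 16, 23, 7]
  21 vs larger child 59 at index 5, swap → [95, 67, 59, 42, 24, 21, 39, 34, 28, 16, 23, 7]
extract-max #2 returns 95:
  remove root 95; move last element 7 to root → [7, 67, 59, 42, 24, 21, 39, 34, 28, 16, 23]
  7 vs larger child 67 at index 1, swap → [67, 7, 59, 42, 24, 21, 39, 34, 28, 16, 23]
  7 vs larger child 42 at index 3, swap → [67, 42, 59, 7, 24, 21, 39, 34, 28, 16, 23]
  7 vs larger child 34 at index 7, swap → [67, 42, 59, 34, 24, 21, 39, 7, 28, 16, 23]
extract-max #3 returns 67:
  remove root 67; move last element 23 to root → [23, 42, 59, 34, 24, 21, 39, 7, 28, 16]
  23 vs larger child 59 at index 2, swap → [59, 42, 23, 34, 24, 21, 39, 7, 28, 16]
  23 vs larger child 39 at index 6, swap → [59, 42, 39, 34, 24, 21, 23, 7, 28, 16]
extract-max #4 returns 59:
  remove root 59; move last element 16 to root → [16, 42, 39, 34, 24, 21, 23, 7, 28]
  16 vs larger child 42 at index 1, swap → [42, 16, 39, 34, 24, 21, 23, 7, 28]
  16 vs larger child 34 at index 3, swap → [42, 34, 39, 16, 24, 21, 23, 7, 28]
  16 vs larger child 28 at index 8, swap → [42, 34, 39, 28, 24, 21, 23, 7, 16]
extract-max #5 returns 42:
  remove root 42; move last element 16 to root → [16, 34, 39, 28, 24, 21, 23, 7]
  16 vs larger child 39 at index 2, swap → [39, 34, 16, 28, 24, 21, 23, 7]
  16 vs larger child 23 at index 6, swap → [39, 34, 23, 28, 24, 21, 16, 7]
extract-max #6 returns 39:
  remove root 39; move last element 7 to root → [7, 34, 23, 28, 24, 21, 16]
  7 vs larger child 34 at index 1, swap → [34, 7, 23, 28, 24, 21, 16]
  7 vs larger child 28 at index 3, swap → [34, 28, 23, 7, 24, 21, 16]

[34, 28, 23, 7, 24, 21, 16]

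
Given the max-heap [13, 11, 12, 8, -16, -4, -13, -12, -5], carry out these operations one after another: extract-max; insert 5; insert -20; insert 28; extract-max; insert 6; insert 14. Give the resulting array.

[14, 11, 12, 8, 6, -4, -13, -12, 5, -20, -16, -5]

extract-max → returns 13:
  remove root 13; move last element -5 to root → [-5, 11, 12, 8, -16, -4, -13, -12]
  -5 vs larger child 12 at index 2, swap → [12, 11, -5, 8, -16, -4, -13, -12]
  -5 vs larger child -4 at index 5, swap → [12, 11, -4, 8, -16, -5, -13, -12]
insert 5:
  append 5 at index 8 → [12, 11, -4, 8, -16, -5, -13, -12, 5] (no swap needed)
insert -20:
  append -20 at index 9 → [12, 11, -4, 8, -16, -5, -13, -12, 5, -20] (no swap needed)
insert 28:
  append 28 at index 10 → [12, 11, -4, 8, -16, -5, -13, -12, 5, -20, 28]
  28 > parent -16 at index 4, swap → [12, 11, -4, 8, 28, -5, -13, -12, 5, -20, -16]
  28 > parent 11 at index 1, swap → [12, 28, -4, 8, 11, -5, -13, -12, 5, -20, -16]
  28 > parent 12 at index 0, swap → [28, 12, -4, 8, 11, -5, -13, -12, 5, -20, -16]
extract-max → returns 28:
  remove root 28; move last element -16 to root → [-16, 12, -4, 8, 11, -5, -13, -12, 5, -20]
  -16 vs larger child 12 at index 1, swap → [12, -16, -4, 8, 11, -5, -13, -12, 5, -20]
  -16 vs larger child 11 at index 4, swap → [12, 11, -4, 8, -16, -5, -13, -12, 5, -20]
insert 6:
  append 6 at index 10 → [12, 11, -4, 8, -16, -5, -13, -12, 5, -20, 6]
  6 > parent -16 at index 4, swap → [12, 11, -4, 8, 6, -5, -13, -12, 5, -20, -16]
insert 14:
  append 14 at index 11 → [12, 11, -4, 8, 6, -5, -13, -12, 5, -20, -16, 14]
  14 > parent -5 at index 5, swap → [12, 11, -4, 8, 6, 14, -13, -12, 5, -20, -16, -5]
  14 > parent -4 at index 2, swap → [12, 11, 14, 8, 6, -4, -13, -12, 5, -20, -16, -5]
  14 > parent 12 at index 0, swap → [14, 11, 12, 8, 6, -4, -13, -12, 5, -20, -16, -5]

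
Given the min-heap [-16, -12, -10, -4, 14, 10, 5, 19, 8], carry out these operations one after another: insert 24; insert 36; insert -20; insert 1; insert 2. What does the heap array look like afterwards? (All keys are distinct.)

insert 24:
  append 24 at index 9 → [-16, -12, -10, -4, 14, 10, 5, 19, 8, 24] (no swap needed)
insert 36:
  append 36 at index 10 → [-16, -12, -10, -4, 14, 10, 5, 19, 8, 24, 36] (no swap needed)
insert -20:
  append -20 at index 11 → [-16, -12, -10, -4, 14, 10, 5, 19, 8, 24, 36, -20]
  -20 < parent 10 at index 5, swap → [-16, -12, -10, -4, 14, -20, 5, 19, 8, 24, 36, 10]
  -20 < parent -10 at index 2, swap → [-16, -12, -20, -4, 14, -10, 5, 19, 8, 24, 36, 10]
  -20 < parent -16 at index 0, swap → [-20, -12, -16, -4, 14, -10, 5, 19, 8, 24, 36, 10]
insert 1:
  append 1 at index 12 → [-20, -12, -16, -4, 14, -10, 5, 19, 8, 24, 36, 10, 1] (no swap needed)
insert 2:
  append 2 at index 13 → [-20, -12, -16, -4, 14, -10, 5, 19, 8, 24, 36, 10, 1, 2]
  2 < parent 5 at index 6, swap → [-20, -12, -16, -4, 14, -10, 2, 19, 8, 24, 36, 10, 1, 5]

[-20, -12, -16, -4, 14, -10, 2, 19, 8, 24, 36, 10, 1, 5]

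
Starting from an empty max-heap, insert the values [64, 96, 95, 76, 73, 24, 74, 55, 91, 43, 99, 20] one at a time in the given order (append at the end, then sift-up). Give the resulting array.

Insert 64:
  append 64 at index 0 → [64] (no swap needed)
Insert 96:
  append 96 at index 1 → [64, 96]
  96 > parent 64 at index 0, swap → [96, 64]
Insert 95:
  append 95 at index 2 → [96, 64, 95] (no swap needed)
Insert 76:
  append 76 at index 3 → [96, 64, 95, 76]
  76 > parent 64 at index 1, swap → [96, 76, 95, 64]
Insert 73:
  append 73 at index 4 → [96, 76, 95, 64, 73] (no swap needed)
Insert 24:
  append 24 at index 5 → [96, 76, 95, 64, 73, 24] (no swap needed)
Insert 74:
  append 74 at index 6 → [96, 76, 95, 64, 73, 24, 74] (no swap needed)
Insert 55:
  append 55 at index 7 → [96, 76, 95, 64, 73, 24, 74, 55] (no swap needed)
Insert 91:
  append 91 at index 8 → [96, 76, 95, 64, 73, 24, 74, 55, 91]
  91 > parent 64 at index 3, swap → [96, 76, 95, 91, 73, 24, 74, 55, 64]
  91 > parent 76 at index 1, swap → [96, 91, 95, 76, 73, 24, 74, 55, 64]
Insert 43:
  append 43 at index 9 → [96, 91, 95, 76, 73, 24, 74, 55, 64, 43] (no swap needed)
Insert 99:
  append 99 at index 10 → [96, 91, 95, 76, 73, 24, 74, 55, 64, 43, 99]
  99 > parent 73 at index 4, swap → [96, 91, 95, 76, 99, 24, 74, 55, 64, 43, 73]
  99 > parent 91 at index 1, swap → [96, 99, 95, 76, 91, 24, 74, 55, 64, 43, 73]
  99 > parent 96 at index 0, swap → [99, 96, 95, 76, 91, 24, 74, 55, 64, 43, 73]
Insert 20:
  append 20 at index 11 → [99, 96, 95, 76, 91, 24, 74, 55, 64, 43, 73, 20] (no swap needed)

[99, 96, 95, 76, 91, 24, 74, 55, 64, 43, 73, 20]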